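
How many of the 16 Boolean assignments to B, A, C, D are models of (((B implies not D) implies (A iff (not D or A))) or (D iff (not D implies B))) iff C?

8

Initial set: {((((B implies not D) implies (A iff (not D or A))) or (D iff (not D implies B))) iff C)}.
((((B implies not D) implies (A iff (not D or A))) or (D iff (not D implies B))) iff C): β-rule — branch into (((B implies not D) implies (A iff (not D or A))) or (D iff (not D implies B))), C  //  not (((B implies not D) implies (A iff (not D or A))) or (D iff (not D implies B))), not C.
  branch 1 (add (((B implies not D) implies (A iff (not D or A))) or (D iff (not D implies B))), C):
    (((B implies not D) implies (A iff (not D or A))) or (D iff (not D implies B))): β-rule — branch into ((B implies not D) implies (A iff (not D or A)))  //  (D iff (not D implies B)).
      branch 1.1 (add ((B implies not D) implies (A iff (not D or A)))):
        ((B implies not D) implies (A iff (not D or A))): β-rule — branch into not (B implies not D)  //  (A iff (not D or A)).
          branch 1.1.1 (add not (B implies not D)):
            not (B implies not D): α-rule — add B, not not D.
            ○ open, literals {B=true, C=true, D=true}.
          branch 1.1.2 (add (A iff (not D or A))):
            (A iff (not D or A)): β-rule — branch into A, (not D or A)  //  not A, not (not D or A).
              branch 1.1.2.1 (add A, (not D or A)):
                (not D or A): β-rule — branch into not D  //  A.
                  branch 1.1.2.1.1 (add not D):
                    ○ open, literals {A=true, C=true, D=false}.
                  branch 1.1.2.1.2 (add A):
                    ○ open, literals {A=true, C=true}.
              branch 1.1.2.2 (add not A, not (not D or A)):
                not (not D or A): α-rule — add not not D, not A.
                ○ open, literals {A=false, C=true, D=true}.
      branch 1.2 (add (D iff (not D implies B))):
        (D iff (not D implies B)): β-rule — branch into D, (not D implies B)  //  not D, not (not D implies B).
          branch 1.2.1 (add D, (not D implies B)):
            (not D implies B): β-rule — branch into not not D  //  B.
              branch 1.2.1.1 (add not not D):
                ○ open, literals {C=true, D=true}.
              branch 1.2.1.2 (add B):
                ○ open, literals {B=true, C=true, D=true}.
          branch 1.2.2 (add not D, not (not D implies B)):
            not (not D implies B): α-rule — add not D, not B.
            ○ open, literals {B=false, C=true, D=false}.
  branch 2 (add not (((B implies not D) implies (A iff (not D or A))) or (D iff (not D implies B))), not C):
    not (((B implies not D) implies (A iff (not D or A))) or (D iff (not D implies B))): α-rule — add not ((B implies not D) implies (A iff (not D or A))), not (D iff (not D implies B)).
    not ((B implies not D) implies (A iff (not D or A))): α-rule — add (B implies not D), not (A iff (not D or A)).
    not (D iff (not D implies B)): β-rule — branch into D, not (not D implies B)  //  not D, (not D implies B).
      branch 2.1 (add D, not (not D implies B)):
        not (not D implies B): α-rule — add not D, not B.
        × closes — contains both D and not D.
      branch 2.2 (add not D, (not D implies B)):
        (B implies not D): β-rule — branch into not B  //  not D.
          branch 2.2.1 (add not B):
            not (A iff (not D or A)): β-rule — branch into A, not (not D or A)  //  not A, (not D or A).
              branch 2.2.1.1 (add A, not (not D or A)):
                not (not D or A): α-rule — add not not D, not A.
                × closes — contains both D and not D.
              branch 2.2.1.2 (add not A, (not D or A)):
                (not D implies B): β-rule — branch into not not D  //  B.
                  branch 2.2.1.2.1 (add not not D):
                    × closes — contains both D and not D.
                  branch 2.2.1.2.2 (add B):
                    × closes — contains both B and not B.
          branch 2.2.2 (add not D):
            not (A iff (not D or A)): β-rule — branch into A, not (not D or A)  //  not A, (not D or A).
              branch 2.2.2.1 (add A, not (not D or A)):
                not (not D or A): α-rule — add not not D, not A.
                × closes — contains both D and not D.
              branch 2.2.2.2 (add not A, (not D or A)):
                (not D implies B): β-rule — branch into not not D  //  B.
                  branch 2.2.2.2.1 (add not not D):
                    × closes — contains both D and not D.
                  branch 2.2.2.2.2 (add B):
                    (not D or A): β-rule — branch into not D  //  A.
                      branch 2.2.2.2.2.1 (add not D):
                        ○ open, literals {A=false, B=true, C=false, D=false}.
                      branch 2.2.2.2.2.2 (add A):
                        × closes — contains both A and not A.
7 branches closed, 8 open.
Each open branch fixes some atoms; the unmentioned ones are free. Counting distinct full assignments: branch {B=true, C=true, D=true} (A) contributes 2 new; branch {A=true, C=true, D=false} (B) contributes 2 new; branch {A=true, C=true} (B, D) contributes 1 new; branch {A=false, C=true, D=true} (B) contributes 1 new; branch {C=true, D=true} (B, A) contributes 0 new; branch {B=true, C=true, D=true} (A) contributes 0 new; branch {B=false, C=true, D=false} (A) contributes 1 new; branch {A=false, B=true, C=false, D=false} (none free) contributes 1 new. Total: 8.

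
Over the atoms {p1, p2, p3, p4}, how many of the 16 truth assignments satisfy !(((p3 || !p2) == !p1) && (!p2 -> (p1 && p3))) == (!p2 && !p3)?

Initial set: {(!(((p3 || !p2) == !p1) && (!p2 -> (p1 && p3))) == (!p2 && !p3))}.
(!(((p3 || !p2) == !p1) && (!p2 -> (p1 && p3))) == (!p2 && !p3)): β-rule — branch into !(((p3 || !p2) == !p1) && (!p2 -> (p1 && p3))), (!p2 && !p3)  //  !!(((p3 || !p2) == !p1) && (!p2 -> (p1 && p3))), !(!p2 && !p3).
  branch 1 (add !(((p3 || !p2) == !p1) && (!p2 -> (p1 && p3))), (!p2 && !p3)):
    (!p2 && !p3): α-rule — add !p2, !p3.
    !(((p3 || !p2) == !p1) && (!p2 -> (p1 && p3))): β-rule — branch into !((p3 || !p2) == !p1)  //  !(!p2 -> (p1 && p3)).
      branch 1.1 (add !((p3 || !p2) == !p1)):
        !((p3 || !p2) == !p1): β-rule — branch into (p3 || !p2), !!p1  //  !(p3 || !p2), !p1.
          branch 1.1.1 (add (p3 || !p2), !!p1):
            (p3 || !p2): β-rule — branch into p3  //  !p2.
              branch 1.1.1.1 (add p3):
                × closes — contains both p3 and !p3.
              branch 1.1.1.2 (add !p2):
                ○ open, literals {p1=true, p2=false, p3=false}.
          branch 1.1.2 (add !(p3 || !p2), !p1):
            !(p3 || !p2): α-rule — add !p3, !!p2.
            × closes — contains both p2 and !p2.
      branch 1.2 (add !(!p2 -> (p1 && p3))):
        !(!p2 -> (p1 && p3)): α-rule — add !p2, !(p1 && p3).
        !(p1 && p3): β-rule — branch into !p1  //  !p3.
          branch 1.2.1 (add !p1):
            ○ open, literals {p1=false, p2=false, p3=false}.
          branch 1.2.2 (add !p3):
            ○ open, literals {p2=false, p3=false}.
  branch 2 (add !!(((p3 || !p2) == !p1) && (!p2 -> (p1 && p3))), !(!p2 && !p3)):
    !!(((p3 || !p2) == !p1) && (!p2 -> (p1 && p3))): α-rule — add ((p3 || !p2) == !p1), (!p2 -> (p1 && p3)).
    !(!p2 && !p3): β-rule — branch into !!p2  //  !!p3.
      branch 2.1 (add !!p2):
        ((p3 || !p2) == !p1): β-rule — branch into (p3 || !p2), !p1  //  !(p3 || !p2), !!p1.
          branch 2.1.1 (add (p3 || !p2), !p1):
            (!p2 -> (p1 && p3)): β-rule — branch into !!p2  //  (p1 && p3).
              branch 2.1.1.1 (add !!p2):
                (p3 || !p2): β-rule — branch into p3  //  !p2.
                  branch 2.1.1.1.1 (add p3):
                    ○ open, literals {p1=false, p2=true, p3=true}.
                  branch 2.1.1.1.2 (add !p2):
                    × closes — contains both p2 and !p2.
              branch 2.1.1.2 (add (p1 && p3)):
                (p1 && p3): α-rule — add p1, p3.
                × closes — contains both p1 and !p1.
          branch 2.1.2 (add !(p3 || !p2), !!p1):
            !(p3 || !p2): α-rule — add !p3, !!p2.
            (!p2 -> (p1 && p3)): β-rule — branch into !!p2  //  (p1 && p3).
              branch 2.1.2.1 (add !!p2):
                ○ open, literals {p1=true, p2=true, p3=false}.
              branch 2.1.2.2 (add (p1 && p3)):
                (p1 && p3): α-rule — add p1, p3.
                × closes — contains both p3 and !p3.
      branch 2.2 (add !!p3):
        ((p3 || !p2) == !p1): β-rule — branch into (p3 || !p2), !p1  //  !(p3 || !p2), !!p1.
          branch 2.2.1 (add (p3 || !p2), !p1):
            (!p2 -> (p1 && p3)): β-rule — branch into !!p2  //  (p1 && p3).
              branch 2.2.1.1 (add !!p2):
                (p3 || !p2): β-rule — branch into p3  //  !p2.
                  branch 2.2.1.1.1 (add p3):
                    ○ open, literals {p1=false, p2=true, p3=true}.
                  branch 2.2.1.1.2 (add !p2):
                    × closes — contains both p2 and !p2.
              branch 2.2.1.2 (add (p1 && p3)):
                (p1 && p3): α-rule — add p1, p3.
                × closes — contains both p1 and !p1.
          branch 2.2.2 (add !(p3 || !p2), !!p1):
            !(p3 || !p2): α-rule — add !p3, !!p2.
            × closes — contains both p3 and !p3.
8 branches closed, 6 open.
Each open branch fixes some atoms; the unmentioned ones are free. Counting distinct full assignments: branch {p1=true, p2=false, p3=false} (p4) contributes 2 new; branch {p1=false, p2=false, p3=false} (p4) contributes 2 new; branch {p2=false, p3=false} (p1, p4) contributes 0 new; branch {p1=false, p2=true, p3=true} (p4) contributes 2 new; branch {p1=true, p2=true, p3=false} (p4) contributes 2 new; branch {p1=false, p2=true, p3=true} (p4) contributes 0 new. Total: 8.

8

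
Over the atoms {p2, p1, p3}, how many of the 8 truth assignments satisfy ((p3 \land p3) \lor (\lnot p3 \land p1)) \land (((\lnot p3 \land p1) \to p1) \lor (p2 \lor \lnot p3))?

6

Initial set: {T (((p3 \land p3) \lor (\lnot p3 \land p1)) \land (((\lnot p3 \land p1) \to p1) \lor (p2 \lor \lnot p3)))}.
T (((p3 \land p3) \lor (\lnot p3 \land p1)) \land (((\lnot p3 \land p1) \to p1) \lor (p2 \lor \lnot p3))): α-rule — add T ((p3 \land p3) \lor (\lnot p3 \land p1)), T (((\lnot p3 \land p1) \to p1) \lor (p2 \lor \lnot p3)).
T ((p3 \land p3) \lor (\lnot p3 \land p1)): β-rule — branch into T (p3 \land p3)  //  T (\lnot p3 \land p1).
  branch 1 (add T (p3 \land p3)):
    T (p3 \land p3): α-rule — add T p3, T p3.
    T (((\lnot p3 \land p1) \to p1) \lor (p2 \lor \lnot p3)): β-rule — branch into T ((\lnot p3 \land p1) \to p1)  //  T (p2 \lor \lnot p3).
      branch 1.1 (add T ((\lnot p3 \land p1) \to p1)):
        T ((\lnot p3 \land p1) \to p1): β-rule — branch into F (\lnot p3 \land p1)  //  T p1.
          branch 1.1.1 (add F (\lnot p3 \land p1)):
            F (\lnot p3 \land p1): β-rule — branch into F \lnot p3  //  F p1.
              branch 1.1.1.1 (add F \lnot p3):
                ○ open, literals {p3=T}.
              branch 1.1.1.2 (add F p1):
                ○ open, literals {p1=F, p3=T}.
          branch 1.1.2 (add T p1):
            ○ open, literals {p1=T, p3=T}.
      branch 1.2 (add T (p2 \lor \lnot p3)):
        T (p2 \lor \lnot p3): β-rule — branch into T p2  //  T \lnot p3.
          branch 1.2.1 (add T p2):
            ○ open, literals {p2=T, p3=T}.
          branch 1.2.2 (add T \lnot p3):
            × closes — contains both p3 and \lnot p3.
  branch 2 (add T (\lnot p3 \land p1)):
    T (\lnot p3 \land p1): α-rule — add T \lnot p3, T p1.
    T (((\lnot p3 \land p1) \to p1) \lor (p2 \lor \lnot p3)): β-rule — branch into T ((\lnot p3 \land p1) \to p1)  //  T (p2 \lor \lnot p3).
      branch 2.1 (add T ((\lnot p3 \land p1) \to p1)):
        T ((\lnot p3 \land p1) \to p1): β-rule — branch into F (\lnot p3 \land p1)  //  T p1.
          branch 2.1.1 (add F (\lnot p3 \land p1)):
            F (\lnot p3 \land p1): β-rule — branch into F \lnot p3  //  F p1.
              branch 2.1.1.1 (add F \lnot p3):
                × closes — contains both p3 and \lnot p3.
              branch 2.1.1.2 (add F p1):
                × closes — contains both p1 and \lnot p1.
          branch 2.1.2 (add T p1):
            ○ open, literals {p1=T, p3=F}.
      branch 2.2 (add T (p2 \lor \lnot p3)):
        T (p2 \lor \lnot p3): β-rule — branch into T p2  //  T \lnot p3.
          branch 2.2.1 (add T p2):
            ○ open, literals {p1=T, p2=T, p3=F}.
          branch 2.2.2 (add T \lnot p3):
            ○ open, literals {p1=T, p3=F}.
3 branches closed, 7 open.
Each open branch fixes some atoms; the unmentioned ones are free. Counting distinct full assignments: branch {p3=T} (p2, p1) contributes 4 new; branch {p1=F, p3=T} (p2) contributes 0 new; branch {p1=T, p3=T} (p2) contributes 0 new; branch {p2=T, p3=T} (p1) contributes 0 new; branch {p1=T, p3=F} (p2) contributes 2 new; branch {p1=T, p2=T, p3=F} (none free) contributes 0 new; branch {p1=T, p3=F} (p2) contributes 0 new. Total: 6.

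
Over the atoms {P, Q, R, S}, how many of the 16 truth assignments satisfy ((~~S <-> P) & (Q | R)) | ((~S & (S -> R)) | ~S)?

Initial set: {T (((~~S <-> P) & (Q | R)) | ((~S & (S -> R)) | ~S))}.
T (((~~S <-> P) & (Q | R)) | ((~S & (S -> R)) | ~S)): β-rule — branch into T ((~~S <-> P) & (Q | R))  //  T ((~S & (S -> R)) | ~S).
  branch 1 (add T ((~~S <-> P) & (Q | R))):
    T ((~~S <-> P) & (Q | R)): α-rule — add T (~~S <-> P), T (Q | R).
    T (~~S <-> P): β-rule — branch into T ~~S, T P  //  F ~~S, F P.
      branch 1.1 (add T ~~S, T P):
        T ~~S: drop double negation, giving T S.
        T (Q | R): β-rule — branch into T Q  //  T R.
          branch 1.1.1 (add T Q):
            ○ open, literals {P=true, Q=true, S=true}.
          branch 1.1.2 (add T R):
            ○ open, literals {P=true, R=true, S=true}.
      branch 1.2 (add F ~~S, F P):
        F ~~S: drop double negation, giving F S.
        T (Q | R): β-rule — branch into T Q  //  T R.
          branch 1.2.1 (add T Q):
            ○ open, literals {P=false, Q=true, S=false}.
          branch 1.2.2 (add T R):
            ○ open, literals {P=false, R=true, S=false}.
  branch 2 (add T ((~S & (S -> R)) | ~S)):
    T ((~S & (S -> R)) | ~S): β-rule — branch into T (~S & (S -> R))  //  T ~S.
      branch 2.1 (add T (~S & (S -> R))):
        T (~S & (S -> R)): α-rule — add T ~S, T (S -> R).
        T (S -> R): β-rule — branch into F S  //  T R.
          branch 2.1.1 (add F S):
            ○ open, literals {S=false}.
          branch 2.1.2 (add T R):
            ○ open, literals {R=true, S=false}.
      branch 2.2 (add T ~S):
        ○ open, literals {S=false}.
0 branches closed, 7 open.
Each open branch fixes some atoms; the unmentioned ones are free. Counting distinct full assignments: branch {P=true, Q=true, S=true} (R) contributes 2 new; branch {P=true, R=true, S=true} (Q) contributes 1 new; branch {P=false, Q=true, S=false} (R) contributes 2 new; branch {P=false, R=true, S=false} (Q) contributes 1 new; branch {S=false} (P, Q, R) contributes 5 new; branch {R=true, S=false} (P, Q) contributes 0 new; branch {S=false} (P, Q, R) contributes 0 new. Total: 11.

11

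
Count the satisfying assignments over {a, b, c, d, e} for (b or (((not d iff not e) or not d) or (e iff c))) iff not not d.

14

Initial set: {((b or (((not d iff not e) or not d) or (e iff c))) iff not not d)}.
((b or (((not d iff not e) or not d) or (e iff c))) iff not not d): β-rule — branch into (b or (((not d iff not e) or not d) or (e iff c))), not not d  //  not (b or (((not d iff not e) or not d) or (e iff c))), not not not d.
  branch 1 (add (b or (((not d iff not e) or not d) or (e iff c))), not not d):
    not not d: drop double negation, giving d.
    (b or (((not d iff not e) or not d) or (e iff c))): β-rule — branch into b  //  (((not d iff not e) or not d) or (e iff c)).
      branch 1.1 (add b):
        ○ open, literals {b=T, d=T}.
      branch 1.2 (add (((not d iff not e) or not d) or (e iff c))):
        (((not d iff not e) or not d) or (e iff c)): β-rule — branch into ((not d iff not e) or not d)  //  (e iff c).
          branch 1.2.1 (add ((not d iff not e) or not d)):
            ((not d iff not e) or not d): β-rule — branch into (not d iff not e)  //  not d.
              branch 1.2.1.1 (add (not d iff not e)):
                (not d iff not e): β-rule — branch into not d, not e  //  not not d, not not e.
                  branch 1.2.1.1.1 (add not d, not e):
                    × closes — contains both d and not d.
                  branch 1.2.1.1.2 (add not not d, not not e):
                    ○ open, literals {d=T, e=T}.
              branch 1.2.1.2 (add not d):
                × closes — contains both d and not d.
          branch 1.2.2 (add (e iff c)):
            (e iff c): β-rule — branch into e, c  //  not e, not c.
              branch 1.2.2.1 (add e, c):
                ○ open, literals {c=T, d=T, e=T}.
              branch 1.2.2.2 (add not e, not c):
                ○ open, literals {c=F, d=T, e=F}.
  branch 2 (add not (b or (((not d iff not e) or not d) or (e iff c))), not not not d):
    not (b or (((not d iff not e) or not d) or (e iff c))): α-rule — add not b, not (((not d iff not e) or not d) or (e iff c)).
    not not not d: drop double negation, giving not d.
    not (((not d iff not e) or not d) or (e iff c)): α-rule — add not ((not d iff not e) or not d), not (e iff c).
    not ((not d iff not e) or not d): α-rule — add not (not d iff not e), not not d.
    × closes — contains both d and not d.
3 branches closed, 4 open.
Each open branch fixes some atoms; the unmentioned ones are free. Counting distinct full assignments: branch {b=T, d=T} (a, c, e) contributes 8 new; branch {d=T, e=T} (a, b, c) contributes 4 new; branch {c=T, d=T, e=T} (a, b) contributes 0 new; branch {c=F, d=T, e=F} (a, b) contributes 2 new. Total: 14.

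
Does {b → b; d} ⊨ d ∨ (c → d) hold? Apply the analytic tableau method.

Initial set: {(b → b); d; ¬(d ∨ (c → d))}.
¬(d ∨ (c → d)): α-rule — add ¬d, ¬(c → d).
× closes — contains both d and ¬d.
All 1 branch closes.
Every branch closed, so the premises entail the conclusion.

Yes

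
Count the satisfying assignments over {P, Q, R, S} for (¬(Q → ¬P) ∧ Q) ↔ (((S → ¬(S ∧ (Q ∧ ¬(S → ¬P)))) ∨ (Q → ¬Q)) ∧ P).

Initial set: {((¬(Q → ¬P) ∧ Q) ↔ (((S → ¬(S ∧ (Q ∧ ¬(S → ¬P)))) ∨ (Q → ¬Q)) ∧ P))}.
((¬(Q → ¬P) ∧ Q) ↔ (((S → ¬(S ∧ (Q ∧ ¬(S → ¬P)))) ∨ (Q → ¬Q)) ∧ P)): β-rule — branch into (¬(Q → ¬P) ∧ Q), (((S → ¬(S ∧ (Q ∧ ¬(S → ¬P)))) ∨ (Q → ¬Q)) ∧ P)  //  ¬(¬(Q → ¬P) ∧ Q), ¬(((S → ¬(S ∧ (Q ∧ ¬(S → ¬P)))) ∨ (Q → ¬Q)) ∧ P).
  branch 1 (add (¬(Q → ¬P) ∧ Q), (((S → ¬(S ∧ (Q ∧ ¬(S → ¬P)))) ∨ (Q → ¬Q)) ∧ P)):
    (¬(Q → ¬P) ∧ Q): α-rule — add ¬(Q → ¬P), Q.
    (((S → ¬(S ∧ (Q ∧ ¬(S → ¬P)))) ∨ (Q → ¬Q)) ∧ P): α-rule — add ((S → ¬(S ∧ (Q ∧ ¬(S → ¬P)))) ∨ (Q → ¬Q)), P.
    ¬(Q → ¬P): α-rule — add Q, ¬¬P.
    ((S → ¬(S ∧ (Q ∧ ¬(S → ¬P)))) ∨ (Q → ¬Q)): β-rule — branch into (S → ¬(S ∧ (Q ∧ ¬(S → ¬P))))  //  (Q → ¬Q).
      branch 1.1 (add (S → ¬(S ∧ (Q ∧ ¬(S → ¬P))))):
        (S → ¬(S ∧ (Q ∧ ¬(S → ¬P)))): β-rule — branch into ¬S  //  ¬(S ∧ (Q ∧ ¬(S → ¬P))).
          branch 1.1.1 (add ¬S):
            ○ open, literals {P=T, Q=T, S=F}.
          branch 1.1.2 (add ¬(S ∧ (Q ∧ ¬(S → ¬P)))):
            ¬(S ∧ (Q ∧ ¬(S → ¬P))): β-rule — branch into ¬S  //  ¬(Q ∧ ¬(S → ¬P)).
              branch 1.1.2.1 (add ¬S):
                ○ open, literals {P=T, Q=T, S=F}.
              branch 1.1.2.2 (add ¬(Q ∧ ¬(S → ¬P))):
                ¬(Q ∧ ¬(S → ¬P)): β-rule — branch into ¬Q  //  ¬¬(S → ¬P).
                  branch 1.1.2.2.1 (add ¬Q):
                    × closes — contains both Q and ¬Q.
                  branch 1.1.2.2.2 (add ¬¬(S → ¬P)):
                    ¬¬(S → ¬P): β-rule — branch into ¬S  //  ¬P.
                      branch 1.1.2.2.2.1 (add ¬S):
                        ○ open, literals {P=T, Q=T, S=F}.
                      branch 1.1.2.2.2.2 (add ¬P):
                        × closes — contains both P and ¬P.
      branch 1.2 (add (Q → ¬Q)):
        (Q → ¬Q): β-rule — branch into ¬Q  //  ¬Q.
          branch 1.2.1 (add ¬Q):
            × closes — contains both Q and ¬Q.
          branch 1.2.2 (add ¬Q):
            × closes — contains both Q and ¬Q.
  branch 2 (add ¬(¬(Q → ¬P) ∧ Q), ¬(((S → ¬(S ∧ (Q ∧ ¬(S → ¬P)))) ∨ (Q → ¬Q)) ∧ P)):
    ¬(¬(Q → ¬P) ∧ Q): β-rule — branch into ¬¬(Q → ¬P)  //  ¬Q.
      branch 2.1 (add ¬¬(Q → ¬P)):
        ¬(((S → ¬(S ∧ (Q ∧ ¬(S → ¬P)))) ∨ (Q → ¬Q)) ∧ P): β-rule — branch into ¬((S → ¬(S ∧ (Q ∧ ¬(S → ¬P)))) ∨ (Q → ¬Q))  //  ¬P.
          branch 2.1.1 (add ¬((S → ¬(S ∧ (Q ∧ ¬(S → ¬P)))) ∨ (Q → ¬Q))):
            ¬((S → ¬(S ∧ (Q ∧ ¬(S → ¬P)))) ∨ (Q → ¬Q)): α-rule — add ¬(S → ¬(S ∧ (Q ∧ ¬(S → ¬P)))), ¬(Q → ¬Q).
            ¬(S → ¬(S ∧ (Q ∧ ¬(S → ¬P)))): α-rule — add S, ¬¬(S ∧ (Q ∧ ¬(S → ¬P))).
            ¬(Q → ¬Q): α-rule — add Q, ¬¬Q.
            ¬¬(S ∧ (Q ∧ ¬(S → ¬P))): α-rule — add S, (Q ∧ ¬(S → ¬P)).
            (Q ∧ ¬(S → ¬P)): α-rule — add Q, ¬(S → ¬P).
            ¬(S → ¬P): α-rule — add S, ¬¬P.
            ¬¬(Q → ¬P): β-rule — branch into ¬Q  //  ¬P.
              branch 2.1.1.1 (add ¬Q):
                × closes — contains both Q and ¬Q.
              branch 2.1.1.2 (add ¬P):
                × closes — contains both P and ¬P.
          branch 2.1.2 (add ¬P):
            ¬¬(Q → ¬P): β-rule — branch into ¬Q  //  ¬P.
              branch 2.1.2.1 (add ¬Q):
                ○ open, literals {P=F, Q=F}.
              branch 2.1.2.2 (add ¬P):
                ○ open, literals {P=F}.
      branch 2.2 (add ¬Q):
        ¬(((S → ¬(S ∧ (Q ∧ ¬(S → ¬P)))) ∨ (Q → ¬Q)) ∧ P): β-rule — branch into ¬((S → ¬(S ∧ (Q ∧ ¬(S → ¬P)))) ∨ (Q → ¬Q))  //  ¬P.
          branch 2.2.1 (add ¬((S → ¬(S ∧ (Q ∧ ¬(S → ¬P)))) ∨ (Q → ¬Q))):
            ¬((S → ¬(S ∧ (Q ∧ ¬(S → ¬P)))) ∨ (Q → ¬Q)): α-rule — add ¬(S → ¬(S ∧ (Q ∧ ¬(S → ¬P)))), ¬(Q → ¬Q).
            ¬(S → ¬(S ∧ (Q ∧ ¬(S → ¬P)))): α-rule — add S, ¬¬(S ∧ (Q ∧ ¬(S → ¬P))).
            ¬(Q → ¬Q): α-rule — add Q, ¬¬Q.
            × closes — contains both Q and ¬Q.
          branch 2.2.2 (add ¬P):
            ○ open, literals {P=F, Q=F}.
7 branches closed, 6 open.
Each open branch fixes some atoms; the unmentioned ones are free. Counting distinct full assignments: branch {P=T, Q=T, S=F} (R) contributes 2 new; branch {P=T, Q=T, S=F} (R) contributes 0 new; branch {P=T, Q=T, S=F} (R) contributes 0 new; branch {P=F, Q=F} (R, S) contributes 4 new; branch {P=F} (Q, R, S) contributes 4 new; branch {P=F, Q=F} (R, S) contributes 0 new. Total: 10.

10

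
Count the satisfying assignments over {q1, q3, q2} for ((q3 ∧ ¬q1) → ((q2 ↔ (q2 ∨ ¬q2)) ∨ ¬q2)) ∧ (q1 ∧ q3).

Initial set: {(((q3 ∧ ¬q1) → ((q2 ↔ (q2 ∨ ¬q2)) ∨ ¬q2)) ∧ (q1 ∧ q3))}.
(((q3 ∧ ¬q1) → ((q2 ↔ (q2 ∨ ¬q2)) ∨ ¬q2)) ∧ (q1 ∧ q3)): α-rule — add ((q3 ∧ ¬q1) → ((q2 ↔ (q2 ∨ ¬q2)) ∨ ¬q2)), (q1 ∧ q3).
(q1 ∧ q3): α-rule — add q1, q3.
((q3 ∧ ¬q1) → ((q2 ↔ (q2 ∨ ¬q2)) ∨ ¬q2)): β-rule — branch into ¬(q3 ∧ ¬q1)  //  ((q2 ↔ (q2 ∨ ¬q2)) ∨ ¬q2).
  branch 1 (add ¬(q3 ∧ ¬q1)):
    ¬(q3 ∧ ¬q1): β-rule — branch into ¬q3  //  ¬¬q1.
      branch 1.1 (add ¬q3):
        × closes — contains both q3 and ¬q3.
      branch 1.2 (add ¬¬q1):
        ○ open, literals {q1=1, q3=1}.
  branch 2 (add ((q2 ↔ (q2 ∨ ¬q2)) ∨ ¬q2)):
    ((q2 ↔ (q2 ∨ ¬q2)) ∨ ¬q2): β-rule — branch into (q2 ↔ (q2 ∨ ¬q2))  //  ¬q2.
      branch 2.1 (add (q2 ↔ (q2 ∨ ¬q2))):
        (q2 ↔ (q2 ∨ ¬q2)): β-rule — branch into q2, (q2 ∨ ¬q2)  //  ¬q2, ¬(q2 ∨ ¬q2).
          branch 2.1.1 (add q2, (q2 ∨ ¬q2)):
            (q2 ∨ ¬q2): β-rule — branch into q2  //  ¬q2.
              branch 2.1.1.1 (add q2):
                ○ open, literals {q1=1, q2=1, q3=1}.
              branch 2.1.1.2 (add ¬q2):
                × closes — contains both q2 and ¬q2.
          branch 2.1.2 (add ¬q2, ¬(q2 ∨ ¬q2)):
            ¬(q2 ∨ ¬q2): α-rule — add ¬q2, ¬¬q2.
            × closes — contains both q2 and ¬q2.
      branch 2.2 (add ¬q2):
        ○ open, literals {q1=1, q2=0, q3=1}.
3 branches closed, 3 open.
Each open branch fixes some atoms; the unmentioned ones are free. Counting distinct full assignments: branch {q1=1, q3=1} (q2) contributes 2 new; branch {q1=1, q2=1, q3=1} (none free) contributes 0 new; branch {q1=1, q2=0, q3=1} (none free) contributes 0 new. Total: 2.

2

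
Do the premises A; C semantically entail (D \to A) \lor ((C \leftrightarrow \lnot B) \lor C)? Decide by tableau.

Initial set: {A; C; \lnot ((D \to A) \lor ((C \leftrightarrow \lnot B) \lor C))}.
\lnot ((D \to A) \lor ((C \leftrightarrow \lnot B) \lor C)): α-rule — add \lnot (D \to A), \lnot ((C \leftrightarrow \lnot B) \lor C).
\lnot (D \to A): α-rule — add D, \lnot A.
× closes — contains both A and \lnot A.
All 1 branch closes.
Every branch closed, so the premises entail the conclusion.

Yes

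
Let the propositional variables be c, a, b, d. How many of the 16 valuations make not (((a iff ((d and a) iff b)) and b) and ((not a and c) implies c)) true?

10

Initial set: {not (((a iff ((d and a) iff b)) and b) and ((not a and c) implies c))}.
not (((a iff ((d and a) iff b)) and b) and ((not a and c) implies c)): β-rule — branch into not ((a iff ((d and a) iff b)) and b)  //  not ((not a and c) implies c).
  branch 1 (add not ((a iff ((d and a) iff b)) and b)):
    not ((a iff ((d and a) iff b)) and b): β-rule — branch into not (a iff ((d and a) iff b))  //  not b.
      branch 1.1 (add not (a iff ((d and a) iff b))):
        not (a iff ((d and a) iff b)): β-rule — branch into a, not ((d and a) iff b)  //  not a, ((d and a) iff b).
          branch 1.1.1 (add a, not ((d and a) iff b)):
            not ((d and a) iff b): β-rule — branch into (d and a), not b  //  not (d and a), b.
              branch 1.1.1.1 (add (d and a), not b):
                (d and a): α-rule — add d, a.
                ○ open, literals {a=T, b=F, d=T}.
              branch 1.1.1.2 (add not (d and a), b):
                not (d and a): β-rule — branch into not d  //  not a.
                  branch 1.1.1.2.1 (add not d):
                    ○ open, literals {a=T, b=T, d=F}.
                  branch 1.1.1.2.2 (add not a):
                    × closes — contains both a and not a.
          branch 1.1.2 (add not a, ((d and a) iff b)):
            ((d and a) iff b): β-rule — branch into (d and a), b  //  not (d and a), not b.
              branch 1.1.2.1 (add (d and a), b):
                (d and a): α-rule — add d, a.
                × closes — contains both a and not a.
              branch 1.1.2.2 (add not (d and a), not b):
                not (d and a): β-rule — branch into not d  //  not a.
                  branch 1.1.2.2.1 (add not d):
                    ○ open, literals {a=F, b=F, d=F}.
                  branch 1.1.2.2.2 (add not a):
                    ○ open, literals {a=F, b=F}.
      branch 1.2 (add not b):
        ○ open, literals {b=F}.
  branch 2 (add not ((not a and c) implies c)):
    not ((not a and c) implies c): α-rule — add (not a and c), not c.
    (not a and c): α-rule — add not a, c.
    × closes — contains both c and not c.
3 branches closed, 5 open.
Each open branch fixes some atoms; the unmentioned ones are free. Counting distinct full assignments: branch {a=T, b=F, d=T} (c) contributes 2 new; branch {a=T, b=T, d=F} (c) contributes 2 new; branch {a=F, b=F, d=F} (c) contributes 2 new; branch {a=F, b=F} (c, d) contributes 2 new; branch {b=F} (c, a, d) contributes 2 new. Total: 10.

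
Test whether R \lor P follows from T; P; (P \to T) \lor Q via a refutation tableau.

Yes

Initial set: {T; P; ((P \to T) \lor Q); \lnot (R \lor P)}.
\lnot (R \lor P): α-rule — add \lnot R, \lnot P.
× closes — contains both P and \lnot P.
All 1 branch closes.
Every branch closed, so the premises entail the conclusion.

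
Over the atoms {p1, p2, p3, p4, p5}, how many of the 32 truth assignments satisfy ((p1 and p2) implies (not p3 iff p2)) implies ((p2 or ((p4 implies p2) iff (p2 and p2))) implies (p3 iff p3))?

Initial set: {(((p1 and p2) implies (not p3 iff p2)) implies ((p2 or ((p4 implies p2) iff (p2 and p2))) implies (p3 iff p3)))}.
(((p1 and p2) implies (not p3 iff p2)) implies ((p2 or ((p4 implies p2) iff (p2 and p2))) implies (p3 iff p3))): β-rule — branch into not ((p1 and p2) implies (not p3 iff p2))  //  ((p2 or ((p4 implies p2) iff (p2 and p2))) implies (p3 iff p3)).
  branch 1 (add not ((p1 and p2) implies (not p3 iff p2))):
    not ((p1 and p2) implies (not p3 iff p2)): α-rule — add (p1 and p2), not (not p3 iff p2).
    (p1 and p2): α-rule — add p1, p2.
    not (not p3 iff p2): β-rule — branch into not p3, not p2  //  not not p3, p2.
      branch 1.1 (add not p3, not p2):
        × closes — contains both p2 and not p2.
      branch 1.2 (add not not p3, p2):
        ○ open, literals {p1=true, p2=true, p3=true}.
  branch 2 (add ((p2 or ((p4 implies p2) iff (p2 and p2))) implies (p3 iff p3))):
    ((p2 or ((p4 implies p2) iff (p2 and p2))) implies (p3 iff p3)): β-rule — branch into not (p2 or ((p4 implies p2) iff (p2 and p2)))  //  (p3 iff p3).
      branch 2.1 (add not (p2 or ((p4 implies p2) iff (p2 and p2)))):
        not (p2 or ((p4 implies p2) iff (p2 and p2))): α-rule — add not p2, not ((p4 implies p2) iff (p2 and p2)).
        not ((p4 implies p2) iff (p2 and p2)): β-rule — branch into (p4 implies p2), not (p2 and p2)  //  not (p4 implies p2), (p2 and p2).
          branch 2.1.1 (add (p4 implies p2), not (p2 and p2)):
            (p4 implies p2): β-rule — branch into not p4  //  p2.
              branch 2.1.1.1 (add not p4):
                not (p2 and p2): β-rule — branch into not p2  //  not p2.
                  branch 2.1.1.1.1 (add not p2):
                    ○ open, literals {p2=false, p4=false}.
                  branch 2.1.1.1.2 (add not p2):
                    ○ open, literals {p2=false, p4=false}.
              branch 2.1.1.2 (add p2):
                × closes — contains both p2 and not p2.
          branch 2.1.2 (add not (p4 implies p2), (p2 and p2)):
            not (p4 implies p2): α-rule — add p4, not p2.
            (p2 and p2): α-rule — add p2, p2.
            × closes — contains both p2 and not p2.
      branch 2.2 (add (p3 iff p3)):
        (p3 iff p3): β-rule — branch into p3, p3  //  not p3, not p3.
          branch 2.2.1 (add p3, p3):
            ○ open, literals {p3=true}.
          branch 2.2.2 (add not p3, not p3):
            ○ open, literals {p3=false}.
3 branches closed, 5 open.
Each open branch fixes some atoms; the unmentioned ones are free. Counting distinct full assignments: branch {p1=true, p2=true, p3=true} (p4, p5) contributes 4 new; branch {p2=false, p4=false} (p1, p3, p5) contributes 8 new; branch {p2=false, p4=false} (p1, p3, p5) contributes 0 new; branch {p3=true} (p1, p2, p4, p5) contributes 8 new; branch {p3=false} (p1, p2, p4, p5) contributes 12 new. Total: 32.

32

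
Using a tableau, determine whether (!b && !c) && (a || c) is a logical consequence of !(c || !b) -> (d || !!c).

Initial set: {(!(c || !b) -> (d || !!c)); !((!b && !c) && (a || c))}.
(!(c || !b) -> (d || !!c)): β-rule — branch into !!(c || !b)  //  (d || !!c).
  branch 1 (add !!(c || !b)):
    !((!b && !c) && (a || c)): β-rule — branch into !(!b && !c)  //  !(a || c).
      branch 1.1 (add !(!b && !c)):
        !!(c || !b): β-rule — branch into c  //  !b.
          branch 1.1.1 (add c):
            !(!b && !c): β-rule — branch into !!b  //  !!c.
              branch 1.1.1.1 (add !!b):
                ○ open, literals {b=1, c=1}.
              branch 1.1.1.2 (add !!c):
                ○ open, literals {c=1}.
          branch 1.1.2 (add !b):
            !(!b && !c): β-rule — branch into !!b  //  !!c.
              branch 1.1.2.1 (add !!b):
                × closes — contains both b and !b.
              branch 1.1.2.2 (add !!c):
                ○ open, literals {b=0, c=1}.
      branch 1.2 (add !(a || c)):
        !(a || c): α-rule — add !a, !c.
        !!(c || !b): β-rule — branch into c  //  !b.
          branch 1.2.1 (add c):
            × closes — contains both c and !c.
          branch 1.2.2 (add !b):
            ○ open, literals {a=0, b=0, c=0}.
  branch 2 (add (d || !!c)):
    !((!b && !c) && (a || c)): β-rule — branch into !(!b && !c)  //  !(a || c).
      branch 2.1 (add !(!b && !c)):
        (d || !!c): β-rule — branch into d  //  !!c.
          branch 2.1.1 (add d):
            !(!b && !c): β-rule — branch into !!b  //  !!c.
              branch 2.1.1.1 (add !!b):
                ○ open, literals {b=1, d=1}.
              branch 2.1.1.2 (add !!c):
                ○ open, literals {c=1, d=1}.
          branch 2.1.2 (add !!c):
            !!c: drop double negation, giving c.
            !(!b && !c): β-rule — branch into !!b  //  !!c.
              branch 2.1.2.1 (add !!b):
                ○ open, literals {b=1, c=1}.
              branch 2.1.2.2 (add !!c):
                ○ open, literals {c=1}.
      branch 2.2 (add !(a || c)):
        !(a || c): α-rule — add !a, !c.
        (d || !!c): β-rule — branch into d  //  !!c.
          branch 2.2.1 (add d):
            ○ open, literals {a=0, c=0, d=1}.
          branch 2.2.2 (add !!c):
            !!c: drop double negation, giving c.
            × closes — contains both c and !c.
3 branches closed, 9 open.
An open branch gives a countermodel: b=1, c=1 (unmentioned atoms arbitrary); the premises hold there but the conclusion fails.

No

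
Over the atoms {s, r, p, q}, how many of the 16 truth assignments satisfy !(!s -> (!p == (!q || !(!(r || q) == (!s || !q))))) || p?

Initial set: {(!(!s -> (!p == (!q || !(!(r || q) == (!s || !q))))) || p)}.
(!(!s -> (!p == (!q || !(!(r || q) == (!s || !q))))) || p): β-rule — branch into !(!s -> (!p == (!q || !(!(r || q) == (!s || !q)))))  //  p.
  branch 1 (add !(!s -> (!p == (!q || !(!(r || q) == (!s || !q)))))):
    !(!s -> (!p == (!q || !(!(r || q) == (!s || !q))))): α-rule — add !s, !(!p == (!q || !(!(r || q) == (!s || !q)))).
    !(!p == (!q || !(!(r || q) == (!s || !q)))): β-rule — branch into !p, !(!q || !(!(r || q) == (!s || !q)))  //  !!p, (!q || !(!(r || q) == (!s || !q))).
      branch 1.1 (add !p, !(!q || !(!(r || q) == (!s || !q)))):
        !(!q || !(!(r || q) == (!s || !q))): α-rule — add !!q, !!(!(r || q) == (!s || !q)).
        !!(!(r || q) == (!s || !q)): β-rule — branch into !(r || q), (!s || !q)  //  !!(r || q), !(!s || !q).
          branch 1.1.1 (add !(r || q), (!s || !q)):
            !(r || q): α-rule — add !r, !q.
            × closes — contains both q and !q.
          branch 1.1.2 (add !!(r || q), !(!s || !q)):
            !(!s || !q): α-rule — add !!s, !!q.
            × closes — contains both s and !s.
      branch 1.2 (add !!p, (!q || !(!(r || q) == (!s || !q)))):
        (!q || !(!(r || q) == (!s || !q))): β-rule — branch into !q  //  !(!(r || q) == (!s || !q)).
          branch 1.2.1 (add !q):
            ○ open, literals {p=T, q=F, s=F}.
          branch 1.2.2 (add !(!(r || q) == (!s || !q))):
            !(!(r || q) == (!s || !q)): β-rule — branch into !(r || q), !(!s || !q)  //  !!(r || q), (!s || !q).
              branch 1.2.2.1 (add !(r || q), !(!s || !q)):
                !(r || q): α-rule — add !r, !q.
                !(!s || !q): α-rule — add !!s, !!q.
                × closes — contains both s and !s.
              branch 1.2.2.2 (add !!(r || q), (!s || !q)):
                !!(r || q): β-rule — branch into r  //  q.
                  branch 1.2.2.2.1 (add r):
                    (!s || !q): β-rule — branch into !s  //  !q.
                      branch 1.2.2.2.1.1 (add !s):
                        ○ open, literals {p=T, r=T, s=F}.
                      branch 1.2.2.2.1.2 (add !q):
                        ○ open, literals {p=T, q=F, r=T, s=F}.
                  branch 1.2.2.2.2 (add q):
                    (!s || !q): β-rule — branch into !s  //  !q.
                      branch 1.2.2.2.2.1 (add !s):
                        ○ open, literals {p=T, q=T, s=F}.
                      branch 1.2.2.2.2.2 (add !q):
                        × closes — contains both q and !q.
  branch 2 (add p):
    ○ open, literals {p=T}.
4 branches closed, 5 open.
Each open branch fixes some atoms; the unmentioned ones are free. Counting distinct full assignments: branch {p=T, q=F, s=F} (r) contributes 2 new; branch {p=T, r=T, s=F} (q) contributes 1 new; branch {p=T, q=F, r=T, s=F} (none free) contributes 0 new; branch {p=T, q=T, s=F} (r) contributes 1 new; branch {p=T} (s, r, q) contributes 4 new. Total: 8.

8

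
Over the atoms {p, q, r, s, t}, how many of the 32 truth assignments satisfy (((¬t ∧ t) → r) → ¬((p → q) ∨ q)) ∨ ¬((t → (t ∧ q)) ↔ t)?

Initial set: {T ((((¬t ∧ t) → r) → ¬((p → q) ∨ q)) ∨ ¬((t → (t ∧ q)) ↔ t))}.
T ((((¬t ∧ t) → r) → ¬((p → q) ∨ q)) ∨ ¬((t → (t ∧ q)) ↔ t)): β-rule — branch into T (((¬t ∧ t) → r) → ¬((p → q) ∨ q))  //  T ¬((t → (t ∧ q)) ↔ t).
  branch 1 (add T (((¬t ∧ t) → r) → ¬((p → q) ∨ q))):
    T (((¬t ∧ t) → r) → ¬((p → q) ∨ q)): β-rule — branch into F ((¬t ∧ t) → r)  //  T ¬((p → q) ∨ q).
      branch 1.1 (add F ((¬t ∧ t) → r)):
        F ((¬t ∧ t) → r): α-rule — add T (¬t ∧ t), F r.
        T (¬t ∧ t): α-rule — add T ¬t, T t.
        × closes — contains both t and ¬t.
      branch 1.2 (add T ¬((p → q) ∨ q)):
        T ¬((p → q) ∨ q): α-rule — add F (p → q), F q.
        F (p → q): α-rule — add T p, F q.
        ○ open, literals {p=T, q=F}.
  branch 2 (add T ¬((t → (t ∧ q)) ↔ t)):
    T ¬((t → (t ∧ q)) ↔ t): β-rule — branch into T (t → (t ∧ q)), F t  //  F (t → (t ∧ q)), T t.
      branch 2.1 (add T (t → (t ∧ q)), F t):
        T (t → (t ∧ q)): β-rule — branch into F t  //  T (t ∧ q).
          branch 2.1.1 (add F t):
            ○ open, literals {t=F}.
          branch 2.1.2 (add T (t ∧ q)):
            T (t ∧ q): α-rule — add T t, T q.
            × closes — contains both t and ¬t.
      branch 2.2 (add F (t → (t ∧ q)), T t):
        F (t → (t ∧ q)): α-rule — add T t, F (t ∧ q).
        F (t ∧ q): β-rule — branch into F t  //  F q.
          branch 2.2.1 (add F t):
            × closes — contains both t and ¬t.
          branch 2.2.2 (add F q):
            ○ open, literals {q=F, t=T}.
3 branches closed, 3 open.
Each open branch fixes some atoms; the unmentioned ones are free. Counting distinct full assignments: branch {p=T, q=F} (r, s, t) contributes 8 new; branch {t=F} (p, q, r, s) contributes 12 new; branch {q=F, t=T} (p, r, s) contributes 4 new. Total: 24.

24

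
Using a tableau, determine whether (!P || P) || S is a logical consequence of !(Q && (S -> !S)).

Yes

Initial set: {T !(Q && (S -> !S)); F ((!P || P) || S)}.
F ((!P || P) || S): α-rule — add F (!P || P), F S.
F (!P || P): α-rule — add F !P, F P.
× closes — contains both P and !P.
All 1 branch closes.
Every branch closed, so the premises entail the conclusion.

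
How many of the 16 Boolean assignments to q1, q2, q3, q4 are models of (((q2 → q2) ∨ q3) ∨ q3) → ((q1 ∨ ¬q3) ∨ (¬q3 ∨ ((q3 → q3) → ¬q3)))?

12

Initial set: {((((q2 → q2) ∨ q3) ∨ q3) → ((q1 ∨ ¬q3) ∨ (¬q3 ∨ ((q3 → q3) → ¬q3))))}.
((((q2 → q2) ∨ q3) ∨ q3) → ((q1 ∨ ¬q3) ∨ (¬q3 ∨ ((q3 → q3) → ¬q3)))): β-rule — branch into ¬(((q2 → q2) ∨ q3) ∨ q3)  //  ((q1 ∨ ¬q3) ∨ (¬q3 ∨ ((q3 → q3) → ¬q3))).
  branch 1 (add ¬(((q2 → q2) ∨ q3) ∨ q3)):
    ¬(((q2 → q2) ∨ q3) ∨ q3): α-rule — add ¬((q2 → q2) ∨ q3), ¬q3.
    ¬((q2 → q2) ∨ q3): α-rule — add ¬(q2 → q2), ¬q3.
    ¬(q2 → q2): α-rule — add q2, ¬q2.
    × closes — contains both q2 and ¬q2.
  branch 2 (add ((q1 ∨ ¬q3) ∨ (¬q3 ∨ ((q3 → q3) → ¬q3)))):
    ((q1 ∨ ¬q3) ∨ (¬q3 ∨ ((q3 → q3) → ¬q3))): β-rule — branch into (q1 ∨ ¬q3)  //  (¬q3 ∨ ((q3 → q3) → ¬q3)).
      branch 2.1 (add (q1 ∨ ¬q3)):
        (q1 ∨ ¬q3): β-rule — branch into q1  //  ¬q3.
          branch 2.1.1 (add q1):
            ○ open, literals {q1=1}.
          branch 2.1.2 (add ¬q3):
            ○ open, literals {q3=0}.
      branch 2.2 (add (¬q3 ∨ ((q3 → q3) → ¬q3))):
        (¬q3 ∨ ((q3 → q3) → ¬q3)): β-rule — branch into ¬q3  //  ((q3 → q3) → ¬q3).
          branch 2.2.1 (add ¬q3):
            ○ open, literals {q3=0}.
          branch 2.2.2 (add ((q3 → q3) → ¬q3)):
            ((q3 → q3) → ¬q3): β-rule — branch into ¬(q3 → q3)  //  ¬q3.
              branch 2.2.2.1 (add ¬(q3 → q3)):
                ¬(q3 → q3): α-rule — add q3, ¬q3.
                × closes — contains both q3 and ¬q3.
              branch 2.2.2.2 (add ¬q3):
                ○ open, literals {q3=0}.
2 branches closed, 4 open.
Each open branch fixes some atoms; the unmentioned ones are free. Counting distinct full assignments: branch {q1=1} (q2, q3, q4) contributes 8 new; branch {q3=0} (q1, q2, q4) contributes 4 new; branch {q3=0} (q1, q2, q4) contributes 0 new; branch {q3=0} (q1, q2, q4) contributes 0 new. Total: 12.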